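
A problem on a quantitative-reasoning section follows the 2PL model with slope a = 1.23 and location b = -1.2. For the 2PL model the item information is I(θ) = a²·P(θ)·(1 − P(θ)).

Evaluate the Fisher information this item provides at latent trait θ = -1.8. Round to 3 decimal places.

0.331

P = 1/(1+e^{0.7380}) = 0.3234
P(1−P) = 0.3234 × 0.6766 = 0.2188
I = a² × P(1−P) = 1.23² × 0.2188 = 0.33106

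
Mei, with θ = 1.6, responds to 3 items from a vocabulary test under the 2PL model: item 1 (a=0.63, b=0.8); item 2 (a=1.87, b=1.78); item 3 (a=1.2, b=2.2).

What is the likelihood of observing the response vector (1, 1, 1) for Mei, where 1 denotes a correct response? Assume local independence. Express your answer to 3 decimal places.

P(θ) = 1 / (1 + exp(−a(θ − b)))
P_1 = 1/(1+e^{-0.5040}) = 0.6234
P_2 = 1/(1+e^{0.3366}) = 0.4166
P_3 = 1/(1+e^{0.7200}) = 0.3274
L = P_1 × P_2 × P_3 = 0.6234 × 0.4166 × 0.3274 = 0.08503

0.085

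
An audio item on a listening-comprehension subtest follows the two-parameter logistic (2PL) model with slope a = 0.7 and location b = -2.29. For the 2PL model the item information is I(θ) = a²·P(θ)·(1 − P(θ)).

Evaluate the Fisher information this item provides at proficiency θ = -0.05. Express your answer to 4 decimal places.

P = 1/(1+e^{-1.5680}) = 0.8275
P(1−P) = 0.8275 × 0.1725 = 0.1427
I = a² × P(1−P) = 0.7² × 0.1427 = 0.06994

0.0699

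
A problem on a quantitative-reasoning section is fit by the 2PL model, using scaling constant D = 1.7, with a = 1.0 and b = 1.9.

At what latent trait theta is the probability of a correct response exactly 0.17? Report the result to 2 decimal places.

0.97

P(theta) = 1 / (1 + exp(−D·a(theta − b)))
logit = ln(0.1700/0.8300) = -1.5856
theta = b + logit/(1.7·a) = 1.9 + (-1.5856)/1.7000 = 0.9673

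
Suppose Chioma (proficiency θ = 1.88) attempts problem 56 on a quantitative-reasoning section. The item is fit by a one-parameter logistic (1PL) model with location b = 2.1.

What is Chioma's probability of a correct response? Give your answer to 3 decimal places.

P(θ) = 1 / (1 + exp(−(θ − b)))
Exponent: (1.88 − 2.1) = -0.2200
1/(1 + e^{0.2200}) = 0.4452
P = 0.4452

0.445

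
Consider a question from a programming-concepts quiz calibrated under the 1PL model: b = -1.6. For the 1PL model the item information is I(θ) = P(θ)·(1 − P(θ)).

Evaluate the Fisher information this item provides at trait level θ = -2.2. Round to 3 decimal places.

0.229

P = 1/(1+e^{0.6000}) = 0.3543
P(1−P) = 0.3543 × 0.6457 = 0.2288
I = P(1−P) = 0.22878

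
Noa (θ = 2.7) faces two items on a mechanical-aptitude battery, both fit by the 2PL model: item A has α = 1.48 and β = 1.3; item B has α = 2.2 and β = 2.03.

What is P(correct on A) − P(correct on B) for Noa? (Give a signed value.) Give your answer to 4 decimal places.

0.0745

P(θ) = 1 / (1 + exp(−α(θ − β)))
P_A = 0.8882
P_B = 0.8137
P_A − P_B = 0.0745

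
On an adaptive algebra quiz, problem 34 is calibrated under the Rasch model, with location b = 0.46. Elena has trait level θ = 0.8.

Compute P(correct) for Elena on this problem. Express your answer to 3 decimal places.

0.584

P(θ) = 1 / (1 + exp(−(θ − b)))
Exponent: (0.8 − 0.46) = 0.3400
1/(1 + e^{-0.3400}) = 0.5842
P = 0.5842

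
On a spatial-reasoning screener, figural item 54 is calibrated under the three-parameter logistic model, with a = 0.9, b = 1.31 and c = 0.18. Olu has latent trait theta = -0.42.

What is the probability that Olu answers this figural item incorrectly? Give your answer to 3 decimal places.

P(theta) = c + (1 − c) · 1 / (1 + exp(−a(theta − b)))
Exponent: 0.9 × (-0.42 − 1.31) = -1.5570
1/(1 + e^{1.5570}) = 0.1741
P = 0.18 + 0.82 × 0.1741 = 0.3227
P(incorrect) = 1 − 0.3227 = 0.6773

0.677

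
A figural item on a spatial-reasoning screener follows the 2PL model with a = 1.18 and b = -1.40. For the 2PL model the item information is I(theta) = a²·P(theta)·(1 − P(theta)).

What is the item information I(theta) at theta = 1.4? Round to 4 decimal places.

0.0476

P = 1/(1+e^{-3.3040}) = 0.9646
P(1−P) = 0.9646 × 0.0354 = 0.0342
I = a² × P(1−P) = 1.18² × 0.0342 = 0.04759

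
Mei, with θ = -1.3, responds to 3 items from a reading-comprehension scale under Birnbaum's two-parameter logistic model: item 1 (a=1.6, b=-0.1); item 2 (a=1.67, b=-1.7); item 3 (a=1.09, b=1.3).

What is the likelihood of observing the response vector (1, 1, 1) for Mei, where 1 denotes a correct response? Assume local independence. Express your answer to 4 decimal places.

0.0047

P(θ) = 1 / (1 + exp(−a(θ − b)))
P_1 = 1/(1+e^{1.9200}) = 0.1279
P_2 = 1/(1+e^{-0.6680}) = 0.6611
P_3 = 1/(1+e^{2.8340}) = 0.0555
L = P_1 × P_2 × P_3 = 0.1279 × 0.6611 × 0.0555 = 0.00469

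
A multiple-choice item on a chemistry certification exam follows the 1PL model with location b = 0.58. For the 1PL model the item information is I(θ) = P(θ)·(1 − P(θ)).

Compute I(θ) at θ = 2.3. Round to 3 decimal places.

0.129

P = 1/(1+e^{-1.7200}) = 0.8481
P(1−P) = 0.8481 × 0.1519 = 0.1288
I = P(1−P) = 0.12881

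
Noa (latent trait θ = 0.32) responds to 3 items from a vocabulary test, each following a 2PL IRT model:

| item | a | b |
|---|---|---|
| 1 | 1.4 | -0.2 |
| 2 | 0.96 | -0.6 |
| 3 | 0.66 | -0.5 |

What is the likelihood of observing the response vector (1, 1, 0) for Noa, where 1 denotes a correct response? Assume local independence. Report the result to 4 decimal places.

0.1755

P(θ) = 1 / (1 + exp(−a(θ − b)))
P_1 = 1/(1+e^{-0.7280}) = 0.6744
P_2 = 1/(1+e^{-0.8832}) = 0.7075
P_3 = 1/(1+e^{-0.5412}) = 0.6321
L = P_1 × P_2 × (1−P_3) = 0.6744 × 0.7075 × 0.3679 = 0.17553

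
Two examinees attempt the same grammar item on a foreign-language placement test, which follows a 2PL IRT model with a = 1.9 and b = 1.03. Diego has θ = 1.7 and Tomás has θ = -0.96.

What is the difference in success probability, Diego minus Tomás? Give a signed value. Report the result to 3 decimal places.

P(θ) = 1 / (1 + exp(−a(θ − b)))
P(Diego) = 0.7813  [exponent 1.2730]
P(Tomás) = 0.0223  [exponent -3.7810]
Difference = 0.7813 − 0.0223 = 0.7590

0.759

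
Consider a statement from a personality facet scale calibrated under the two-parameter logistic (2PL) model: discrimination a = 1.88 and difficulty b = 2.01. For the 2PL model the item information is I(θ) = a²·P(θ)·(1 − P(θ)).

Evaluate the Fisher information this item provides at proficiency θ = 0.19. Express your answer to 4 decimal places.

0.1082

P = 1/(1+e^{3.4216}) = 0.0316
P(1−P) = 0.0316 × 0.9684 = 0.0306
I = a² × P(1−P) = 1.88² × 0.0306 = 0.10825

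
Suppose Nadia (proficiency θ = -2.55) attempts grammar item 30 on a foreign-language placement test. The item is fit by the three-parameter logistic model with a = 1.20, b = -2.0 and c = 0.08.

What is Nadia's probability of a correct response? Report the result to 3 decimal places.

P(θ) = c + (1 − c) · 1 / (1 + exp(−a(θ − b)))
Exponent: 1.20 × (-2.55 − (-2.0)) = -0.6600
1/(1 + e^{0.6600}) = 0.3407
P = 0.08 + 0.92 × 0.3407 = 0.3935

0.393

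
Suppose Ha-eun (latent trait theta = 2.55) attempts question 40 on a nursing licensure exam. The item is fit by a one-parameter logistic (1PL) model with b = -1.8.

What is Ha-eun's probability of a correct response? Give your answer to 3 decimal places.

P(theta) = 1 / (1 + exp(−(theta − b)))
Exponent: (2.55 − (-1.8)) = 4.3500
1/(1 + e^{-4.3500}) = 0.9873
P = 0.9873

0.987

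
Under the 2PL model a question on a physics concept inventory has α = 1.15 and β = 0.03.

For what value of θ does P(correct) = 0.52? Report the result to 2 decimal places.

0.10

P(θ) = 1 / (1 + exp(−α(θ − β)))
logit = ln(0.5200/0.4800) = 0.0800
θ = β + logit/(α) = 0.03 + 0.0800/1.1500 = 0.0996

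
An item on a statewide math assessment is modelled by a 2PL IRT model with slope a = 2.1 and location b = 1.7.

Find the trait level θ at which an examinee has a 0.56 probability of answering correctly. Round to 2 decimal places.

1.81

P(θ) = 1 / (1 + exp(−a(θ − b)))
logit = ln(0.5600/0.4400) = 0.2412
θ = b + logit/(a) = 1.7 + 0.2412/2.1000 = 1.8148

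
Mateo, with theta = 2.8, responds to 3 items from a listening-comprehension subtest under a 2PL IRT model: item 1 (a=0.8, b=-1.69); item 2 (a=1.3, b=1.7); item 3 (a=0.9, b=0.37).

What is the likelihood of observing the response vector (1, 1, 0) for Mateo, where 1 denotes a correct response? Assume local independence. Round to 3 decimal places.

P(theta) = 1 / (1 + exp(−a(theta − b)))
P_1 = 1/(1+e^{-3.5920}) = 0.9732
P_2 = 1/(1+e^{-1.4300}) = 0.8069
P_3 = 1/(1+e^{-2.1870}) = 0.8991
L = P_1 × P_2 × (1−P_3) = 0.9732 × 0.8069 × 0.1009 = 0.07925

0.079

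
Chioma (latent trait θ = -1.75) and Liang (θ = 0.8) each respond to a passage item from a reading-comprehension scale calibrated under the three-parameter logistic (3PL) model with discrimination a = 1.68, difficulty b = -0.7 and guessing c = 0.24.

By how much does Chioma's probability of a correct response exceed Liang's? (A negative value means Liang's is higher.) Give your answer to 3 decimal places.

P(θ) = c + (1 − c) · 1 / (1 + exp(−a(θ − b)))
P(Chioma) = 0.3512  [exponent -1.7640]
P(Liang) = 0.9434  [exponent 2.5200]
Difference = 0.3512 − 0.9434 = -0.5922

-0.592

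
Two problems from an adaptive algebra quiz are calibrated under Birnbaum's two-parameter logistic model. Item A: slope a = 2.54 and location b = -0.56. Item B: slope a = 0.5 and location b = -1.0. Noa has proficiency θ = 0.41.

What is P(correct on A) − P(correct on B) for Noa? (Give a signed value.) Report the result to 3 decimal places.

0.252

P(θ) = 1 / (1 + exp(−a(θ − b)))
P_A = 0.9216
P_B = 0.6693
P_A − P_B = 0.2523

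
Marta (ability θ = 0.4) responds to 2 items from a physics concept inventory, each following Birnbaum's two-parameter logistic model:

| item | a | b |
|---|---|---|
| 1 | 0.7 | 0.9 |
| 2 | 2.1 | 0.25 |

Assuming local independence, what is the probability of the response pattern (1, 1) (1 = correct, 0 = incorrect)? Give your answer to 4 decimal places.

0.2390

P(θ) = 1 / (1 + exp(−a(θ − b)))
P_1 = 1/(1+e^{0.3500}) = 0.4134
P_2 = 1/(1+e^{-0.3150}) = 0.5781
L = P_1 × P_2 = 0.4134 × 0.5781 = 0.23898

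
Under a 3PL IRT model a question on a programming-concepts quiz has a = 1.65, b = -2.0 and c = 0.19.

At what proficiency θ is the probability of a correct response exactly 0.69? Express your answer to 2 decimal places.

P(θ) = c + (1 − c) · 1 / (1 + exp(−a(θ − b)))
Remove guessing floor: (0.69 − 0.19)/(1 − 0.19) = 0.6173
logit = ln(0.6173/0.3827) = 0.4780
θ = b + logit/(a) = -2.0 + 0.4780/1.6500 = -1.7103

-1.71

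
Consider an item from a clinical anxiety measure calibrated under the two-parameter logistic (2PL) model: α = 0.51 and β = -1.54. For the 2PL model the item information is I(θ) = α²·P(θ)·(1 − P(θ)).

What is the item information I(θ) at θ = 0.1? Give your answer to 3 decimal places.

P = 1/(1+e^{-0.8364}) = 0.6977
P(1−P) = 0.6977 × 0.3023 = 0.2109
I = α² × P(1−P) = 0.51² × 0.2109 = 0.05486

0.055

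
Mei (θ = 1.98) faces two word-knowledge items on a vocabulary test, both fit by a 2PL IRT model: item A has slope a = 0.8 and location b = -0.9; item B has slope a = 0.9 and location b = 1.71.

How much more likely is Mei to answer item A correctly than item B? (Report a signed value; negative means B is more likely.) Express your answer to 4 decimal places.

0.3488

P(θ) = 1 / (1 + exp(−a(θ − b)))
P_A = 0.9092
P_B = 0.5605
P_A − P_B = 0.3488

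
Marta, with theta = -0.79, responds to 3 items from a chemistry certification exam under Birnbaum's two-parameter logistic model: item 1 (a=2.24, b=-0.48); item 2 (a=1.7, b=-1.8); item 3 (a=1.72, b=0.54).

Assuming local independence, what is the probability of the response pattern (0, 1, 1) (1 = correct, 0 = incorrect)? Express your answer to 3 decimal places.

0.052

P(theta) = 1 / (1 + exp(−a(theta − b)))
P_1 = 1/(1+e^{0.6944}) = 0.3331
P_2 = 1/(1+e^{-1.7170}) = 0.8477
P_3 = 1/(1+e^{2.2876}) = 0.0922
L = (1−P_1) × P_2 × P_3 = 0.6669 × 0.8477 × 0.0922 = 0.05210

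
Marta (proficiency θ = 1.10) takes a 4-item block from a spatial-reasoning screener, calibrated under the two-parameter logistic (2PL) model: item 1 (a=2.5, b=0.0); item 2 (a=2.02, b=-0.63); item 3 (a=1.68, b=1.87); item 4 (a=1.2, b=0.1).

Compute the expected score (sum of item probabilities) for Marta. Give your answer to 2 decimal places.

2.89

P(θ) = 1 / (1 + exp(−a(θ − b)))
P_1 = 1/(1+e^{-2.7500}) = 0.9399
P_2 = 1/(1+e^{-3.4946}) = 0.9705
P_3 = 1/(1+e^{1.2936}) = 0.2152
P_4 = 1/(1+e^{-1.2000}) = 0.7685
E[score] = 0.9399 + 0.9705 + 0.2152 + 0.7685 = 2.8942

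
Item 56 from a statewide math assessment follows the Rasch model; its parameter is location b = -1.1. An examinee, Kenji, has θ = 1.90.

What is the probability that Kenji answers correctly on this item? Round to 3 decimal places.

0.953

P(θ) = 1 / (1 + exp(−(θ − b)))
Exponent: (1.90 − (-1.1)) = 3.0000
1/(1 + e^{-3.0000}) = 0.9526
P = 0.9526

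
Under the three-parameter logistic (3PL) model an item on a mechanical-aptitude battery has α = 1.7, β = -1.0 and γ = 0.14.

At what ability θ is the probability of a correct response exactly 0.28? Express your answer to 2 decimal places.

P(θ) = γ + (1 − γ) · 1 / (1 + exp(−α(θ − β)))
Remove guessing floor: (0.28 − 0.14)/(1 − 0.14) = 0.1628
logit = ln(0.1628/0.8372) = -1.6376
θ = β + logit/(α) = -1.0 + (-1.6376)/1.7000 = -1.9633

-1.96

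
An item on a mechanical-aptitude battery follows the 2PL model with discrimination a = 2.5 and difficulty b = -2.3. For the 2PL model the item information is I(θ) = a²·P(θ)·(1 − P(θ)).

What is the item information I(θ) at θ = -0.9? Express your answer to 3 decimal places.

P = 1/(1+e^{-3.5000}) = 0.9707
P(1−P) = 0.9707 × 0.0293 = 0.0285
I = a² × P(1−P) = 2.5² × 0.0285 = 0.17783

0.178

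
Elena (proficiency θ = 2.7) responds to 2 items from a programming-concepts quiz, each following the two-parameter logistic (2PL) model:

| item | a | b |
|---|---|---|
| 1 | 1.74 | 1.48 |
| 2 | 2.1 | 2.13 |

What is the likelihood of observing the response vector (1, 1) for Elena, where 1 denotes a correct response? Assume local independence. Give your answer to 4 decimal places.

0.6859

P(θ) = 1 / (1 + exp(−a(θ − b)))
P_1 = 1/(1+e^{-2.1228}) = 0.8931
P_2 = 1/(1+e^{-1.1970}) = 0.7680
L = P_1 × P_2 = 0.8931 × 0.7680 = 0.68589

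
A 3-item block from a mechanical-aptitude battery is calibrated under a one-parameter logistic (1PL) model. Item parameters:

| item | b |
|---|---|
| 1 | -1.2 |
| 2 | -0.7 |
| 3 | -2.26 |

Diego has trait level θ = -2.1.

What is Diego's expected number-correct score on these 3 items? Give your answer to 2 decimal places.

P(θ) = 1 / (1 + exp(−(θ − b)))
P_1 = 1/(1+e^{0.9000}) = 0.2891
P_2 = 1/(1+e^{1.4000}) = 0.1978
P_3 = 1/(1+e^{-0.1600}) = 0.5399
E[score] = 0.2891 + 0.1978 + 0.5399 = 1.0268

1.03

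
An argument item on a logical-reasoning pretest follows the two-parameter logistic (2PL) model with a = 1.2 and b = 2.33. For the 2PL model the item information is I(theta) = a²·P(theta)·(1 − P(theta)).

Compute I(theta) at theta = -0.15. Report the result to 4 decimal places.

P = 1/(1+e^{2.9760}) = 0.0485
P(1−P) = 0.0485 × 0.9515 = 0.0462
I = a² × P(1−P) = 1.2² × 0.0462 = 0.06648

0.0665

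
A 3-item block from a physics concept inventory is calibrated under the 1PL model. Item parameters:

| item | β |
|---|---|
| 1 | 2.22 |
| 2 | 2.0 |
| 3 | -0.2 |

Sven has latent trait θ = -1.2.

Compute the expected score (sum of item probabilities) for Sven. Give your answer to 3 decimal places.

0.340

P(θ) = 1 / (1 + exp(−(θ − β)))
P_1 = 1/(1+e^{3.4200}) = 0.0317
P_2 = 1/(1+e^{3.2000}) = 0.0392
P_3 = 1/(1+e^{1.0000}) = 0.2689
E[score] = 0.0317 + 0.0392 + 0.2689 = 0.3398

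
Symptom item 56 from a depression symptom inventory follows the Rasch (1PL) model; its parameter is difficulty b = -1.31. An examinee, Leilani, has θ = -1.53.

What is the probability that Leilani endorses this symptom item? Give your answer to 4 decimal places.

P(θ) = 1 / (1 + exp(−(θ − b)))
Exponent: (-1.53 − (-1.31)) = -0.2200
1/(1 + e^{0.2200}) = 0.4452
P = 0.4452

0.4452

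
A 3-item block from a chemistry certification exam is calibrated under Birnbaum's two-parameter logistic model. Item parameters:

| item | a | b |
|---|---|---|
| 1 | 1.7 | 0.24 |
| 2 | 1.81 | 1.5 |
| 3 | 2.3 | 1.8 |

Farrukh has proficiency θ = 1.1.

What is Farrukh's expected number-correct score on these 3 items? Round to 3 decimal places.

P(θ) = 1 / (1 + exp(−a(θ − b)))
P_1 = 1/(1+e^{-1.4620}) = 0.8118
P_2 = 1/(1+e^{0.7240}) = 0.3265
P_3 = 1/(1+e^{1.6100}) = 0.1666
E[score] = 0.8118 + 0.3265 + 0.1666 = 1.3049

1.305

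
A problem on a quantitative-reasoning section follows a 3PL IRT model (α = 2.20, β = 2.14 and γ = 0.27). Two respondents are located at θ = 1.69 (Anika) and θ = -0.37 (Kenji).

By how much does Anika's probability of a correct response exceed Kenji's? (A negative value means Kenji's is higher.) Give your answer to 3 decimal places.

0.195

P(θ) = γ + (1 − γ) · 1 / (1 + exp(−α(θ − β)))
P(Anika) = 0.4678  [exponent -0.9900]
P(Kenji) = 0.2729  [exponent -5.5220]
Difference = 0.4678 − 0.2729 = 0.1949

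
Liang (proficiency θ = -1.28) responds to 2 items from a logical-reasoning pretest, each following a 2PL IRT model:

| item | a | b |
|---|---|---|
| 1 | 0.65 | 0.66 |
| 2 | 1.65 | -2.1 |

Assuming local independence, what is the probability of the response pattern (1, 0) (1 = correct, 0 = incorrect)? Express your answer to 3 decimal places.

P(θ) = 1 / (1 + exp(−a(θ − b)))
P_1 = 1/(1+e^{1.2610}) = 0.2208
P_2 = 1/(1+e^{-1.3530}) = 0.7946
L = P_1 × (1−P_2) = 0.2208 × 0.2054 = 0.04535

0.045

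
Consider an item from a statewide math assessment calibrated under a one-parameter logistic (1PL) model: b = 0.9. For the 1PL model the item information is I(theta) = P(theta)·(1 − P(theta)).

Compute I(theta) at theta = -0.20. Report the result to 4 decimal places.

P = 1/(1+e^{1.1000}) = 0.2497
P(1−P) = 0.2497 × 0.7503 = 0.1874
I = P(1−P) = 0.18737

0.1874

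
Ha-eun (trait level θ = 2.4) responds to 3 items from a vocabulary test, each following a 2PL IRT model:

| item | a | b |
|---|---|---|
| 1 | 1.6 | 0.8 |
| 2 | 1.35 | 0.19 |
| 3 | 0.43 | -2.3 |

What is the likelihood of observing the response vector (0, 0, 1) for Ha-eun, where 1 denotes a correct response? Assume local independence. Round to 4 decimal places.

P(θ) = 1 / (1 + exp(−a(θ − b)))
P_1 = 1/(1+e^{-2.5600}) = 0.9282
P_2 = 1/(1+e^{-2.9835}) = 0.9518
P_3 = 1/(1+e^{-2.0210}) = 0.8830
L = (1−P_1) × (1−P_2) × P_3 = 0.0718 × 0.0482 × 0.8830 = 0.00305

0.0031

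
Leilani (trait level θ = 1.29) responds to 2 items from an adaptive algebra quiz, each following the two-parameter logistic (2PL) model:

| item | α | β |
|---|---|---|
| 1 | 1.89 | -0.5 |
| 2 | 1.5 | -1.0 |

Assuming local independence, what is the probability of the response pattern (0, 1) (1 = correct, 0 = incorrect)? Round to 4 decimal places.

P(θ) = 1 / (1 + exp(−α(θ − β)))
P_1 = 1/(1+e^{-3.3831}) = 0.9672
P_2 = 1/(1+e^{-3.4350}) = 0.9688
L = (1−P_1) × P_2 = 0.0328 × 0.9688 = 0.03180

0.0318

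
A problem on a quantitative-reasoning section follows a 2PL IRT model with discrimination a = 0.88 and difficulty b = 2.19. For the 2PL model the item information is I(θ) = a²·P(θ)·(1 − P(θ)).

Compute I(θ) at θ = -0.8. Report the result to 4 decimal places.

0.0485

P = 1/(1+e^{2.6312}) = 0.0672
P(1−P) = 0.0672 × 0.9328 = 0.0626
I = a² × P(1−P) = 0.88² × 0.0626 = 0.04851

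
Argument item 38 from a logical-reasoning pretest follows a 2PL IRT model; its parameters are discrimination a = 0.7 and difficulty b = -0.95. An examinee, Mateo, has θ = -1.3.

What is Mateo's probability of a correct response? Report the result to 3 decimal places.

P(θ) = 1 / (1 + exp(−a(θ − b)))
Exponent: 0.7 × (-1.3 − (-0.95)) = -0.2450
1/(1 + e^{0.2450}) = 0.4391

0.439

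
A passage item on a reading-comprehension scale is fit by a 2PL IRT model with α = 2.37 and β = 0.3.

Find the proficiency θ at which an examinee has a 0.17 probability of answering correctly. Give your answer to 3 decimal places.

-0.369

P(θ) = 1 / (1 + exp(−α(θ − β)))
logit = ln(0.1700/0.8300) = -1.5856
θ = β + logit/(α) = 0.3 + (-1.5856)/2.3700 = -0.3690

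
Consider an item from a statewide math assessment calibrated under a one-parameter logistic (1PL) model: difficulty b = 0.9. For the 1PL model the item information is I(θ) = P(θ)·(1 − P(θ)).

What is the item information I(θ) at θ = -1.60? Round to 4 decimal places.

0.0701

P = 1/(1+e^{2.5000}) = 0.0759
P(1−P) = 0.0759 × 0.9241 = 0.0701
I = P(1−P) = 0.07010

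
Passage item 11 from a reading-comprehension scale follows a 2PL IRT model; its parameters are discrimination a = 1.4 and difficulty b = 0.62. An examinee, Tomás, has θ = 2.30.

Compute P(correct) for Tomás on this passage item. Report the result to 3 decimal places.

0.913

P(θ) = 1 / (1 + exp(−a(θ − b)))
Exponent: 1.4 × (2.30 − 0.62) = 2.3520
1/(1 + e^{-2.3520}) = 0.9131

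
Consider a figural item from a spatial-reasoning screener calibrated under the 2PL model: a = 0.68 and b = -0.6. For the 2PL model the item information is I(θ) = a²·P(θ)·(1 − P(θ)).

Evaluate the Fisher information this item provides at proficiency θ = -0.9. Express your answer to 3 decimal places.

P = 1/(1+e^{0.2040}) = 0.4492
P(1−P) = 0.4492 × 0.5508 = 0.2474
I = a² × P(1−P) = 0.68² × 0.2474 = 0.11441

0.114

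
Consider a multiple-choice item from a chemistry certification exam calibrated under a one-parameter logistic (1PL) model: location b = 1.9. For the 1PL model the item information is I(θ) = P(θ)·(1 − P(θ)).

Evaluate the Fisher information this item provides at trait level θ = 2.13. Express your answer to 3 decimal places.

P = 1/(1+e^{-0.2300}) = 0.5572
P(1−P) = 0.5572 × 0.4428 = 0.2467
I = P(1−P) = 0.24672

0.247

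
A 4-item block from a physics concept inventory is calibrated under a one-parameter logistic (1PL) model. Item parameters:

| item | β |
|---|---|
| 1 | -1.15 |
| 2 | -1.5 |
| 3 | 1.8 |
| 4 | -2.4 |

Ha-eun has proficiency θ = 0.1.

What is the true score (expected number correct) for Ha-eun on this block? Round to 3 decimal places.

P(θ) = 1 / (1 + exp(−(θ − β)))
P_1 = 1/(1+e^{-1.2500}) = 0.7773
P_2 = 1/(1+e^{-1.6000}) = 0.8320
P_3 = 1/(1+e^{1.7000}) = 0.1545
P_4 = 1/(1+e^{-2.5000}) = 0.9241
E[score] = 0.7773 + 0.8320 + 0.1545 + 0.9241 = 2.6879

2.688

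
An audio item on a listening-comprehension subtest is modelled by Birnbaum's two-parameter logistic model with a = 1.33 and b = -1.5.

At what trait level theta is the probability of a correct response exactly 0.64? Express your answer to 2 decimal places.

P(theta) = 1 / (1 + exp(−a(theta − b)))
logit = ln(0.6400/0.3600) = 0.5754
theta = b + logit/(a) = -1.5 + 0.5754/1.3300 = -1.0674

-1.07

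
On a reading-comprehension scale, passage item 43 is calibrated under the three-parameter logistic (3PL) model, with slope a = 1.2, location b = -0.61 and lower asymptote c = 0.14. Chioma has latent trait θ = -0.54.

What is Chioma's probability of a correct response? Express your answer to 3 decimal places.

0.588

P(θ) = c + (1 − c) · 1 / (1 + exp(−a(θ − b)))
Exponent: 1.2 × (-0.54 − (-0.61)) = 0.0840
1/(1 + e^{-0.0840}) = 0.5210
P = 0.14 + 0.86 × 0.5210 = 0.5880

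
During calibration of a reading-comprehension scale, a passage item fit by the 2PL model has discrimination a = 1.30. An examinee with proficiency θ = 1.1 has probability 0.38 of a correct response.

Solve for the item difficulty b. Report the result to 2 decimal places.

1.48

P(θ) = 1 / (1 + exp(−a(θ − b)))
logit(0.38) = ln(0.38/0.62) = -0.4895
b = θ − logit/(a) = 1.1 − (-0.4895)/1.3000 = 1.4766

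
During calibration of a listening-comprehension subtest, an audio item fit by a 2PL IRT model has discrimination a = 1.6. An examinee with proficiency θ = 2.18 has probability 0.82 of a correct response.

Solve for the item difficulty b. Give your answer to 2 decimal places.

1.23

P(θ) = 1 / (1 + exp(−a(θ − b)))
logit(0.82) = ln(0.82/0.18) = 1.5163
b = θ − logit/(a) = 2.18 − 1.5163/1.6000 = 1.2323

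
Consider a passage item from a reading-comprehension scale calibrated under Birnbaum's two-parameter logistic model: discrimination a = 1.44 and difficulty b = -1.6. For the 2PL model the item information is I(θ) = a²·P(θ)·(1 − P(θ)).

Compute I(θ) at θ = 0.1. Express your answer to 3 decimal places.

0.152

P = 1/(1+e^{-2.4480}) = 0.9204
P(1−P) = 0.9204 × 0.0796 = 0.0733
I = a² × P(1−P) = 1.44² × 0.0733 = 0.15189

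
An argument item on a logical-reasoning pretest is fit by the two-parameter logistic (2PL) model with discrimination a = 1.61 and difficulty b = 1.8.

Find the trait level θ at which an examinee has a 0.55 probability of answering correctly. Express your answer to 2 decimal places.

P(θ) = 1 / (1 + exp(−a(θ − b)))
logit = ln(0.5500/0.4500) = 0.2007
θ = b + logit/(a) = 1.8 + 0.2007/1.6100 = 1.9246

1.92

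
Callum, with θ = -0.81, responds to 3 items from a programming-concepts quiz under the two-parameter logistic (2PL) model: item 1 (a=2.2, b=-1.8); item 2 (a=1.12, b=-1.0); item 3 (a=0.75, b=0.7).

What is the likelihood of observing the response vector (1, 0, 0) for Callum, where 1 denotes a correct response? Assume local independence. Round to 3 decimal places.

P(θ) = 1 / (1 + exp(−a(θ − b)))
P_1 = 1/(1+e^{-2.1780}) = 0.8983
P_2 = 1/(1+e^{-0.2128}) = 0.5530
P_3 = 1/(1+e^{1.1325}) = 0.2437
L = P_1 × (1−P_2) × (1−P_3) = 0.8983 × 0.4470 × 0.7563 = 0.30367

0.304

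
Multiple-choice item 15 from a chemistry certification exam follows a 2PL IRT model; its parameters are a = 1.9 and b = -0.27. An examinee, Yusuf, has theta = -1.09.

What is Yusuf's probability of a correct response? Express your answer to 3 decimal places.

P(theta) = 1 / (1 + exp(−a(theta − b)))
Exponent: 1.9 × (-1.09 − (-0.27)) = -1.5580
1/(1 + e^{1.5580}) = 0.1739

0.174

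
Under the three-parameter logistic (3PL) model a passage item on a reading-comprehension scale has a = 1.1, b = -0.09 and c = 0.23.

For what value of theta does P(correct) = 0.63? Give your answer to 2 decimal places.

-0.02

P(theta) = c + (1 − c) · 1 / (1 + exp(−a(theta − b)))
Remove guessing floor: (0.63 − 0.23)/(1 − 0.23) = 0.5195
logit = ln(0.5195/0.4805) = 0.0780
theta = b + logit/(a) = -0.09 + 0.0780/1.1000 = -0.0191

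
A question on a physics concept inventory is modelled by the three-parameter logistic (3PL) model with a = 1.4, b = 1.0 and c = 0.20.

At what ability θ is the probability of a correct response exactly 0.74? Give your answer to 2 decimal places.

P(θ) = c + (1 − c) · 1 / (1 + exp(−a(θ − b)))
Remove guessing floor: (0.74 − 0.20)/(1 − 0.20) = 0.6750
logit = ln(0.6750/0.3250) = 0.7309
θ = b + logit/(a) = 1.0 + 0.7309/1.4000 = 1.5221

1.52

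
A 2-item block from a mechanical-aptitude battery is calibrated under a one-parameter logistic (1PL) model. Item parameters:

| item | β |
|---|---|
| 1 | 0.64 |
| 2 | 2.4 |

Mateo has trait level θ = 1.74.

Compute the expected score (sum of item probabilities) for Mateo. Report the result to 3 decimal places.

P(θ) = 1 / (1 + exp(−(θ − β)))
P_1 = 1/(1+e^{-1.1000}) = 0.7503
P_2 = 1/(1+e^{0.6600}) = 0.3407
E[score] = 0.7503 + 0.3407 = 1.0910

1.091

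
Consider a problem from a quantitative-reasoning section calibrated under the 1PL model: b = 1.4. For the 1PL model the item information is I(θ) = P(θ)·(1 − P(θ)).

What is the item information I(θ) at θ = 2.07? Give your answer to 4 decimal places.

0.2239

P = 1/(1+e^{-0.6700}) = 0.6615
P(1−P) = 0.6615 × 0.3385 = 0.2239
I = P(1−P) = 0.22392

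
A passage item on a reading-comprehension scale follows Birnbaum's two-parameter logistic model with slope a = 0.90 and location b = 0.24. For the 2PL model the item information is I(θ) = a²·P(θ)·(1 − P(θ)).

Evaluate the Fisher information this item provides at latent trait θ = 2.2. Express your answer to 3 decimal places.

P = 1/(1+e^{-1.7640}) = 0.8537
P(1−P) = 0.8537 × 0.1463 = 0.1249
I = a² × P(1−P) = 0.90² × 0.1249 = 0.10116

0.101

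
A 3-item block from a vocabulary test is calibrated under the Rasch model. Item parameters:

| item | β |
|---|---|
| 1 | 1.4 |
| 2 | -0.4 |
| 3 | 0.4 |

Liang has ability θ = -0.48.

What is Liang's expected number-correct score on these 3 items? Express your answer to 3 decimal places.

0.906

P(θ) = 1 / (1 + exp(−(θ − β)))
P_1 = 1/(1+e^{1.8800}) = 0.1324
P_2 = 1/(1+e^{0.0800}) = 0.4800
P_3 = 1/(1+e^{0.8800}) = 0.2932
E[score] = 0.1324 + 0.4800 + 0.2932 = 0.9056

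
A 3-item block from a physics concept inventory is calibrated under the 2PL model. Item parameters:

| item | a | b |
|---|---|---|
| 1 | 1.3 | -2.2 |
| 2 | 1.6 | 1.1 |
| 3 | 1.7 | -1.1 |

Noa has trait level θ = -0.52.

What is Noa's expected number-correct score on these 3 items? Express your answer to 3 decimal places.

P(θ) = 1 / (1 + exp(−a(θ − b)))
P_1 = 1/(1+e^{-2.1840}) = 0.8988
P_2 = 1/(1+e^{2.5920}) = 0.0697
P_3 = 1/(1+e^{-0.9860}) = 0.7283
E[score] = 0.8988 + 0.0697 + 0.7283 = 1.6968

1.697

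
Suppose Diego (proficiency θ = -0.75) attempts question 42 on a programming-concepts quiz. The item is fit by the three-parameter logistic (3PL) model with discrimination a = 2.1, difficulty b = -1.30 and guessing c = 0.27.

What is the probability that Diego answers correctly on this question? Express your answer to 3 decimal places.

0.825

P(θ) = c + (1 − c) · 1 / (1 + exp(−a(θ − b)))
Exponent: 2.1 × (-0.75 − (-1.30)) = 1.1550
1/(1 + e^{-1.1550}) = 0.7604
P = 0.27 + 0.73 × 0.7604 = 0.8251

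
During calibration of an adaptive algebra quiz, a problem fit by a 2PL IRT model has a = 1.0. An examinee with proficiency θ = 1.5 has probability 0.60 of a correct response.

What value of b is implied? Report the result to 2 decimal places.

1.09

P(θ) = 1 / (1 + exp(−a(θ − b)))
logit(0.60) = ln(0.60/0.40) = 0.4055
b = θ − logit/(a) = 1.5 − 0.4055/1.0000 = 1.0945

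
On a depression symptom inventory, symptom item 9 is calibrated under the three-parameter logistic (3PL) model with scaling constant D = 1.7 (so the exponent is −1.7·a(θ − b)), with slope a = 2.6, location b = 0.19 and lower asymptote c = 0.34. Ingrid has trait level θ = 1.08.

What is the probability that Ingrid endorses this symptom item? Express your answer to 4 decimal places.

0.9873

P(θ) = c + (1 − c) · 1 / (1 + exp(−D·a(θ − b)))
Exponent: 1.7 × 2.6 × (1.08 − 0.19) = 3.9338
1/(1 + e^{-3.9338}) = 0.9808
P = 0.34 + 0.66 × 0.9808 = 0.9873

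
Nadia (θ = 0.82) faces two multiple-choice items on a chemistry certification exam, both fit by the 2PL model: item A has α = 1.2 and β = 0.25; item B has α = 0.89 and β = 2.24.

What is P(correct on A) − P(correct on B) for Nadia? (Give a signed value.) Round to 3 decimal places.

P(θ) = 1 / (1 + exp(−α(θ − β)))
P_A = 0.6646
P_B = 0.2203
P_A − P_B = 0.4443

0.444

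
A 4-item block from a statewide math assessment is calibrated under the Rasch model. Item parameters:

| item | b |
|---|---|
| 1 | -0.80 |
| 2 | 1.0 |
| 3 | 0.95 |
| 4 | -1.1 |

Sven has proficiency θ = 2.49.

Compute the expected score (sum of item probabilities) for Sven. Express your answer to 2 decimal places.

P(θ) = 1 / (1 + exp(−(θ − b)))
P_1 = 1/(1+e^{-3.2900}) = 0.9641
P_2 = 1/(1+e^{-1.4900}) = 0.8161
P_3 = 1/(1+e^{-1.5400}) = 0.8235
P_4 = 1/(1+e^{-3.5900}) = 0.9731
E[score] = 0.9641 + 0.8161 + 0.8235 + 0.9731 = 3.5768

3.58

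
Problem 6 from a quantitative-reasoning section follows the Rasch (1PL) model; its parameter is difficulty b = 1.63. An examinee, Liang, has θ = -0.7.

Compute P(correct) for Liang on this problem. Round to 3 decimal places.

0.089

P(θ) = 1 / (1 + exp(−(θ − b)))
Exponent: (-0.7 − 1.63) = -2.3300
1/(1 + e^{2.3300}) = 0.0887
P = 0.0887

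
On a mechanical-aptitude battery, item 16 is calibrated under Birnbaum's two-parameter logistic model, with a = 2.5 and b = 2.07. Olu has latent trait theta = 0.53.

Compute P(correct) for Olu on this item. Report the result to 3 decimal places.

P(theta) = 1 / (1 + exp(−a(theta − b)))
Exponent: 2.5 × (0.53 − 2.07) = -3.8500
1/(1 + e^{3.8500}) = 0.0208

0.021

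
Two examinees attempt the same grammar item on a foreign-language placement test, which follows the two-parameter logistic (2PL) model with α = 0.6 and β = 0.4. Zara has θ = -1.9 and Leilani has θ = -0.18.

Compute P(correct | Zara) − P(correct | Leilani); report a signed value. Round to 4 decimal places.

-0.2129

P(θ) = 1 / (1 + exp(−α(θ − β)))
P(Zara) = 0.2010  [exponent -1.3800]
P(Leilani) = 0.4139  [exponent -0.3480]
Difference = 0.2010 − 0.4139 = -0.2129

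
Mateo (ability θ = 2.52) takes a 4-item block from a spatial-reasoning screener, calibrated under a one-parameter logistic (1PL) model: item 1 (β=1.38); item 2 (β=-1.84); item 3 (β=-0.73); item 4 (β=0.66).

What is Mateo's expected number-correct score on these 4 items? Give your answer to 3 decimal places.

3.573

P(θ) = 1 / (1 + exp(−(θ − β)))
P_1 = 1/(1+e^{-1.1400}) = 0.7577
P_2 = 1/(1+e^{-4.3600}) = 0.9874
P_3 = 1/(1+e^{-3.2500}) = 0.9627
P_4 = 1/(1+e^{-1.8600}) = 0.8653
E[score] = 0.7577 + 0.9874 + 0.9627 + 0.8653 = 3.5730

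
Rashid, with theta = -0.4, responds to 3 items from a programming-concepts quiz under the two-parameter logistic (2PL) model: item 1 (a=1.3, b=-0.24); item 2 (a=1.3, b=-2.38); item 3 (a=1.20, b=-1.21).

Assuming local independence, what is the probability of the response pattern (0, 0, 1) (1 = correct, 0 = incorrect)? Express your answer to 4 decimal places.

P(theta) = 1 / (1 + exp(−a(theta − b)))
P_1 = 1/(1+e^{0.2080}) = 0.4482
P_2 = 1/(1+e^{-2.5740}) = 0.9292
P_3 = 1/(1+e^{-0.9720}) = 0.7255
L = (1−P_1) × (1−P_2) × P_3 = 0.5518 × 0.0708 × 0.7255 = 0.02836

0.0284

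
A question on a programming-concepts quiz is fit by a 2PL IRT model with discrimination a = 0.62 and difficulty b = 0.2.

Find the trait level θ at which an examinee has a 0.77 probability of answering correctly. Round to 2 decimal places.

2.15

P(θ) = 1 / (1 + exp(−a(θ − b)))
logit = ln(0.7700/0.2300) = 1.2083
θ = b + logit/(a) = 0.2 + 1.2083/0.6200 = 2.1489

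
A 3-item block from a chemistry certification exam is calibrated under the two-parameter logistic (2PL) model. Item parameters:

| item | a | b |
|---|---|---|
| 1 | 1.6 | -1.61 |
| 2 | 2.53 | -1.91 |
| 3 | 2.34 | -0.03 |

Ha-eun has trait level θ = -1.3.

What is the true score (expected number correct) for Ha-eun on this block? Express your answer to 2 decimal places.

P(θ) = 1 / (1 + exp(−a(θ − b)))
P_1 = 1/(1+e^{-0.4960}) = 0.6215
P_2 = 1/(1+e^{-1.5433}) = 0.8239
P_3 = 1/(1+e^{2.9718}) = 0.0487
E[score] = 0.6215 + 0.8239 + 0.0487 = 1.4942

1.49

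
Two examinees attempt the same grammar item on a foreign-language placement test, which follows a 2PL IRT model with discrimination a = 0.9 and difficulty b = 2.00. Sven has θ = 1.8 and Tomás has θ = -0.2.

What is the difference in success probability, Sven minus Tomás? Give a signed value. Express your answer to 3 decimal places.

0.334

P(θ) = 1 / (1 + exp(−a(θ − b)))
P(Sven) = 0.4551  [exponent -0.1800]
P(Tomás) = 0.1213  [exponent -1.9800]
Difference = 0.4551 − 0.1213 = 0.3338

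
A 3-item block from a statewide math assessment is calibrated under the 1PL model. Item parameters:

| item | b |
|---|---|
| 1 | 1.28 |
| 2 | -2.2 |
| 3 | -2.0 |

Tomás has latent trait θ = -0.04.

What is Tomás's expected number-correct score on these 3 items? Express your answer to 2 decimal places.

1.98

P(θ) = 1 / (1 + exp(−(θ − b)))
P_1 = 1/(1+e^{1.3200}) = 0.2108
P_2 = 1/(1+e^{-2.1600}) = 0.8966
P_3 = 1/(1+e^{-1.9600}) = 0.8765
E[score] = 0.2108 + 0.8966 + 0.8765 = 1.9840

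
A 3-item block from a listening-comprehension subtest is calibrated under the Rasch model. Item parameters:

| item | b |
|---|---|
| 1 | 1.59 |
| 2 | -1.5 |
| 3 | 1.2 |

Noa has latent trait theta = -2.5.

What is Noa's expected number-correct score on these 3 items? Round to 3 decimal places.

P(theta) = 1 / (1 + exp(−(theta − b)))
P_1 = 1/(1+e^{4.0900}) = 0.0165
P_2 = 1/(1+e^{1.0000}) = 0.2689
P_3 = 1/(1+e^{3.7000}) = 0.0241
E[score] = 0.0165 + 0.2689 + 0.0241 = 0.3095

0.310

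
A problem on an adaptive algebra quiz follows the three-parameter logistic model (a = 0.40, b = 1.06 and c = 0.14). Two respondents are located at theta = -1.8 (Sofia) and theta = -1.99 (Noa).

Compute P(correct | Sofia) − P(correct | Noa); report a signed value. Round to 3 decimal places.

0.012

P(theta) = c + (1 − c) · 1 / (1 + exp(−a(theta − b)))
P(Sofia) = 0.3478  [exponent -1.1440]
P(Noa) = 0.3360  [exponent -1.2200]
Difference = 0.3478 − 0.3360 = 0.0117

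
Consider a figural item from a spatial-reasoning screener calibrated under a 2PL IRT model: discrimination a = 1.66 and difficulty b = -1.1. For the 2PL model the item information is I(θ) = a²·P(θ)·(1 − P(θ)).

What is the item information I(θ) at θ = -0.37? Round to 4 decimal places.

0.4871

P = 1/(1+e^{-1.2118}) = 0.7706
P(1−P) = 0.7706 × 0.2294 = 0.1768
I = a² × P(1−P) = 1.66² × 0.1768 = 0.48710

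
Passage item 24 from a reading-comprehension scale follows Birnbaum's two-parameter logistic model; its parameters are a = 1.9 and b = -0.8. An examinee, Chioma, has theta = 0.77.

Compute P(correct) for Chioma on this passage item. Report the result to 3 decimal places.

0.952

P(theta) = 1 / (1 + exp(−a(theta − b)))
Exponent: 1.9 × (0.77 − (-0.8)) = 2.9830
1/(1 + e^{-2.9830}) = 0.9518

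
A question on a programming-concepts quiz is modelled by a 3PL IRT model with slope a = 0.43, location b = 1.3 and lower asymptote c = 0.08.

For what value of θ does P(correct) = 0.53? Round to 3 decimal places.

P(θ) = c + (1 − c) · 1 / (1 + exp(−a(θ − b)))
Remove guessing floor: (0.53 − 0.08)/(1 − 0.08) = 0.4891
logit = ln(0.4891/0.5109) = -0.0435
θ = b + logit/(a) = 1.3 + (-0.0435)/0.4300 = 1.1989

1.199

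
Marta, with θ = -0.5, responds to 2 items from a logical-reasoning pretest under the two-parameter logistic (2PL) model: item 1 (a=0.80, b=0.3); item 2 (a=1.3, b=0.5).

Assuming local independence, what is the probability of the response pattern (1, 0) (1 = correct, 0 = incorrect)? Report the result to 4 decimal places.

P(θ) = 1 / (1 + exp(−a(θ − b)))
P_1 = 1/(1+e^{0.6400}) = 0.3452
P_2 = 1/(1+e^{1.3000}) = 0.2142
L = P_1 × (1−P_2) = 0.3452 × 0.7858 = 0.27131

0.2713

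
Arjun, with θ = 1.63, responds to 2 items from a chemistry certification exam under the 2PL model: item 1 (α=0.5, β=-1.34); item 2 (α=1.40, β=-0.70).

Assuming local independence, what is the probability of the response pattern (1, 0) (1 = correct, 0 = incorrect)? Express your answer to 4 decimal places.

P(θ) = 1 / (1 + exp(−α(θ − β)))
P_1 = 1/(1+e^{-1.4850}) = 0.8153
P_2 = 1/(1+e^{-3.2620}) = 0.9631
L = P_1 × (1−P_2) = 0.8153 × 0.0369 = 0.03008

0.0301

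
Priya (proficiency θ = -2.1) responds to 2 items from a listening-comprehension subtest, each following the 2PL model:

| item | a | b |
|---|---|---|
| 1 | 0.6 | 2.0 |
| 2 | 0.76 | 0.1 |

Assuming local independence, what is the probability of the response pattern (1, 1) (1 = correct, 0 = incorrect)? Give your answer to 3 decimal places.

P(θ) = 1 / (1 + exp(−a(θ − b)))
P_1 = 1/(1+e^{2.4600}) = 0.0787
P_2 = 1/(1+e^{1.6720}) = 0.1582
L = P_1 × P_2 = 0.0787 × 0.1582 = 0.01245

0.012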